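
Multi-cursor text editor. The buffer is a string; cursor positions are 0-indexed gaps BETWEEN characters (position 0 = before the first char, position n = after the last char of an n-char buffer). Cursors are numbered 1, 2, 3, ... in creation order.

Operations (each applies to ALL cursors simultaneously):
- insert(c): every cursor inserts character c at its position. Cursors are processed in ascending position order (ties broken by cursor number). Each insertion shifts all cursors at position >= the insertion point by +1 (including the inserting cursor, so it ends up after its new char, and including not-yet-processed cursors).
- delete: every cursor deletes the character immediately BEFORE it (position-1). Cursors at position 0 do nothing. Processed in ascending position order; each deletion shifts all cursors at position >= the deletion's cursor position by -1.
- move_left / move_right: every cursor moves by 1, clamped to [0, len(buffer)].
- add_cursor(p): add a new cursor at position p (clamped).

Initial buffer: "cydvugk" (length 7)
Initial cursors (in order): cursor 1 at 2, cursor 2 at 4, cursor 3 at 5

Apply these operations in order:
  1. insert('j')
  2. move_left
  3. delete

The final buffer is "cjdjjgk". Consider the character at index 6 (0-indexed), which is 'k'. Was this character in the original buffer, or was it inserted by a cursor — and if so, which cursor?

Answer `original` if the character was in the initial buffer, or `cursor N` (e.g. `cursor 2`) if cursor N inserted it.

Answer: original

Derivation:
After op 1 (insert('j')): buffer="cyjdvjujgk" (len 10), cursors c1@3 c2@6 c3@8, authorship ..1..2.3..
After op 2 (move_left): buffer="cyjdvjujgk" (len 10), cursors c1@2 c2@5 c3@7, authorship ..1..2.3..
After op 3 (delete): buffer="cjdjjgk" (len 7), cursors c1@1 c2@3 c3@4, authorship .1.23..
Authorship (.=original, N=cursor N): . 1 . 2 3 . .
Index 6: author = original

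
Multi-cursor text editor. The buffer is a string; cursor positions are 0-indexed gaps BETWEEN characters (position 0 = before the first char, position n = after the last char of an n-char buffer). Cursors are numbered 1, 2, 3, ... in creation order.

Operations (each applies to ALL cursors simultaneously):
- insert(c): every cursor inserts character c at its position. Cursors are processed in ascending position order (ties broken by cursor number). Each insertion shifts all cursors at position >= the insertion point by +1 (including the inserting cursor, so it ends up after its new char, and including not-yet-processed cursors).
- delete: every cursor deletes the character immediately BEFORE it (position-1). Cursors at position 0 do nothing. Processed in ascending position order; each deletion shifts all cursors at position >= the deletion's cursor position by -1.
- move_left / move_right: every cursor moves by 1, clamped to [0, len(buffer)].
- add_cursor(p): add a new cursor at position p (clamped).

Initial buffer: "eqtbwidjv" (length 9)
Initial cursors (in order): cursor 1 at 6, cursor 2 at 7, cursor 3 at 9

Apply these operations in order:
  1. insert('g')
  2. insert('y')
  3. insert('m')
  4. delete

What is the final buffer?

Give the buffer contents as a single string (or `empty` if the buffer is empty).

Answer: eqtbwigydgyjvgy

Derivation:
After op 1 (insert('g')): buffer="eqtbwigdgjvg" (len 12), cursors c1@7 c2@9 c3@12, authorship ......1.2..3
After op 2 (insert('y')): buffer="eqtbwigydgyjvgy" (len 15), cursors c1@8 c2@11 c3@15, authorship ......11.22..33
After op 3 (insert('m')): buffer="eqtbwigymdgymjvgym" (len 18), cursors c1@9 c2@13 c3@18, authorship ......111.222..333
After op 4 (delete): buffer="eqtbwigydgyjvgy" (len 15), cursors c1@8 c2@11 c3@15, authorship ......11.22..33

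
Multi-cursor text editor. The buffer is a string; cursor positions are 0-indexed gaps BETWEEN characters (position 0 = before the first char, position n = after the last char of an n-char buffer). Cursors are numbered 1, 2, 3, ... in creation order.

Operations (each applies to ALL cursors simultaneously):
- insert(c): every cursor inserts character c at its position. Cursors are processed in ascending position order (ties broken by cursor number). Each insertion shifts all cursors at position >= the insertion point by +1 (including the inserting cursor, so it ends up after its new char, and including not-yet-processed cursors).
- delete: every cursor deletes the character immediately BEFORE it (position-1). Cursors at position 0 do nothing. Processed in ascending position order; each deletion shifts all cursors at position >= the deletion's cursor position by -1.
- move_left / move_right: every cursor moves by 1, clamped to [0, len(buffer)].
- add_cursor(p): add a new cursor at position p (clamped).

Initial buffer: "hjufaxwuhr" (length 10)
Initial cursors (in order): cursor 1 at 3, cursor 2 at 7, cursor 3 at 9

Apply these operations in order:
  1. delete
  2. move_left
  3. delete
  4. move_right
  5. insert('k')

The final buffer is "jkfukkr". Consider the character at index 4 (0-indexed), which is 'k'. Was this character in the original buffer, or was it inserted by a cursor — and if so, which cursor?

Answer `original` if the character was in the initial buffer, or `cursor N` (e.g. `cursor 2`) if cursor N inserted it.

After op 1 (delete): buffer="hjfaxur" (len 7), cursors c1@2 c2@5 c3@6, authorship .......
After op 2 (move_left): buffer="hjfaxur" (len 7), cursors c1@1 c2@4 c3@5, authorship .......
After op 3 (delete): buffer="jfur" (len 4), cursors c1@0 c2@2 c3@2, authorship ....
After op 4 (move_right): buffer="jfur" (len 4), cursors c1@1 c2@3 c3@3, authorship ....
After op 5 (insert('k')): buffer="jkfukkr" (len 7), cursors c1@2 c2@6 c3@6, authorship .1..23.
Authorship (.=original, N=cursor N): . 1 . . 2 3 .
Index 4: author = 2

Answer: cursor 2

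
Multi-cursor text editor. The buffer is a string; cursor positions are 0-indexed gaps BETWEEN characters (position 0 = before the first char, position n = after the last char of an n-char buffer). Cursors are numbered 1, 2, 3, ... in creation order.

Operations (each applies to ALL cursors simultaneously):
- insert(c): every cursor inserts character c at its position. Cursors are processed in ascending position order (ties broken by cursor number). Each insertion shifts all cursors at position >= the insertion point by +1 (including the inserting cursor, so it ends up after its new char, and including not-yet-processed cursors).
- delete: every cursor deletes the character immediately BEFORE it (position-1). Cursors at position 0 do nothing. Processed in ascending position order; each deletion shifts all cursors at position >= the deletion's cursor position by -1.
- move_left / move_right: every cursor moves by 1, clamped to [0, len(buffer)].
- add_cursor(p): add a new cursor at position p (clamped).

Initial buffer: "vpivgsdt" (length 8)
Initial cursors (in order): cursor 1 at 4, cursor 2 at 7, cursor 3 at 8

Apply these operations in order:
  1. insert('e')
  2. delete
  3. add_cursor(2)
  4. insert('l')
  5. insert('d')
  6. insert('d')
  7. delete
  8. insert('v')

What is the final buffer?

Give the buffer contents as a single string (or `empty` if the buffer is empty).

Answer: vpldvivldvgsdldvtldv

Derivation:
After op 1 (insert('e')): buffer="vpivegsdete" (len 11), cursors c1@5 c2@9 c3@11, authorship ....1...2.3
After op 2 (delete): buffer="vpivgsdt" (len 8), cursors c1@4 c2@7 c3@8, authorship ........
After op 3 (add_cursor(2)): buffer="vpivgsdt" (len 8), cursors c4@2 c1@4 c2@7 c3@8, authorship ........
After op 4 (insert('l')): buffer="vplivlgsdltl" (len 12), cursors c4@3 c1@6 c2@10 c3@12, authorship ..4..1...2.3
After op 5 (insert('d')): buffer="vpldivldgsdldtld" (len 16), cursors c4@4 c1@8 c2@13 c3@16, authorship ..44..11...22.33
After op 6 (insert('d')): buffer="vplddivlddgsdlddtldd" (len 20), cursors c4@5 c1@10 c2@16 c3@20, authorship ..444..111...222.333
After op 7 (delete): buffer="vpldivldgsdldtld" (len 16), cursors c4@4 c1@8 c2@13 c3@16, authorship ..44..11...22.33
After op 8 (insert('v')): buffer="vpldvivldvgsdldvtldv" (len 20), cursors c4@5 c1@10 c2@16 c3@20, authorship ..444..111...222.333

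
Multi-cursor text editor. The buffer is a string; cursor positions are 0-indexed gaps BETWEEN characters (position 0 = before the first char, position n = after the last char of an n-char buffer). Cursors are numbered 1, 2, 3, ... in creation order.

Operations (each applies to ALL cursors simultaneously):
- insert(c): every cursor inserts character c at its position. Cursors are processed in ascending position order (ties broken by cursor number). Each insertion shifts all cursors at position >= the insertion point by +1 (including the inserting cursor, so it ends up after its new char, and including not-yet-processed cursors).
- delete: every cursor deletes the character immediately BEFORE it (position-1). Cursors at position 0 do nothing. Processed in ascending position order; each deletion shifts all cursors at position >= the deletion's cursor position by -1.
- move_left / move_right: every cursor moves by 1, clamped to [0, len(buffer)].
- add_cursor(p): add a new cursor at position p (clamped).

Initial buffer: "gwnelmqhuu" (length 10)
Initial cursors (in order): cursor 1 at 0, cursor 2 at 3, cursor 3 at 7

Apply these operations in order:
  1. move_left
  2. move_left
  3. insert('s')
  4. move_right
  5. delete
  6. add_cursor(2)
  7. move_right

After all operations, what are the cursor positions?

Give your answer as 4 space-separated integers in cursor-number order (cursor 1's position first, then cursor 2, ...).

After op 1 (move_left): buffer="gwnelmqhuu" (len 10), cursors c1@0 c2@2 c3@6, authorship ..........
After op 2 (move_left): buffer="gwnelmqhuu" (len 10), cursors c1@0 c2@1 c3@5, authorship ..........
After op 3 (insert('s')): buffer="sgswnelsmqhuu" (len 13), cursors c1@1 c2@3 c3@8, authorship 1.2....3.....
After op 4 (move_right): buffer="sgswnelsmqhuu" (len 13), cursors c1@2 c2@4 c3@9, authorship 1.2....3.....
After op 5 (delete): buffer="ssnelsqhuu" (len 10), cursors c1@1 c2@2 c3@6, authorship 12...3....
After op 6 (add_cursor(2)): buffer="ssnelsqhuu" (len 10), cursors c1@1 c2@2 c4@2 c3@6, authorship 12...3....
After op 7 (move_right): buffer="ssnelsqhuu" (len 10), cursors c1@2 c2@3 c4@3 c3@7, authorship 12...3....

Answer: 2 3 7 3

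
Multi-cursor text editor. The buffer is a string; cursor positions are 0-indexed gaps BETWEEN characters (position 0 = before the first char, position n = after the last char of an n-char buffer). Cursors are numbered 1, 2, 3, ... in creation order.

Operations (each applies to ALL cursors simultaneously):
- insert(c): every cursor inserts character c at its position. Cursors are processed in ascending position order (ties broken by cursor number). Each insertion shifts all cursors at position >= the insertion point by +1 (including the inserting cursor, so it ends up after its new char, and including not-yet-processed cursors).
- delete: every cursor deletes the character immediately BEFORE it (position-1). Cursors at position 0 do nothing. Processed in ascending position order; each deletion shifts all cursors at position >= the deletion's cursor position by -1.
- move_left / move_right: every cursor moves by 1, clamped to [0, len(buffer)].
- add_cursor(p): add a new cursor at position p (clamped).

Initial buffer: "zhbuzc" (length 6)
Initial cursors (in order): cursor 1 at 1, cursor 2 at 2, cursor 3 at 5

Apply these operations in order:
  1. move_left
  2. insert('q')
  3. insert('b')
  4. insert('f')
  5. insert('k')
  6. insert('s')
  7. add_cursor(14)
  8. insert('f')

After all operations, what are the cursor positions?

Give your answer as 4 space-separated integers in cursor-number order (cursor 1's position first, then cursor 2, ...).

After op 1 (move_left): buffer="zhbuzc" (len 6), cursors c1@0 c2@1 c3@4, authorship ......
After op 2 (insert('q')): buffer="qzqhbuqzc" (len 9), cursors c1@1 c2@3 c3@7, authorship 1.2...3..
After op 3 (insert('b')): buffer="qbzqbhbuqbzc" (len 12), cursors c1@2 c2@5 c3@10, authorship 11.22...33..
After op 4 (insert('f')): buffer="qbfzqbfhbuqbfzc" (len 15), cursors c1@3 c2@7 c3@13, authorship 111.222...333..
After op 5 (insert('k')): buffer="qbfkzqbfkhbuqbfkzc" (len 18), cursors c1@4 c2@9 c3@16, authorship 1111.2222...3333..
After op 6 (insert('s')): buffer="qbfkszqbfkshbuqbfkszc" (len 21), cursors c1@5 c2@11 c3@19, authorship 11111.22222...33333..
After op 7 (add_cursor(14)): buffer="qbfkszqbfkshbuqbfkszc" (len 21), cursors c1@5 c2@11 c4@14 c3@19, authorship 11111.22222...33333..
After op 8 (insert('f')): buffer="qbfksfzqbfksfhbufqbfksfzc" (len 25), cursors c1@6 c2@13 c4@17 c3@23, authorship 111111.222222...4333333..

Answer: 6 13 23 17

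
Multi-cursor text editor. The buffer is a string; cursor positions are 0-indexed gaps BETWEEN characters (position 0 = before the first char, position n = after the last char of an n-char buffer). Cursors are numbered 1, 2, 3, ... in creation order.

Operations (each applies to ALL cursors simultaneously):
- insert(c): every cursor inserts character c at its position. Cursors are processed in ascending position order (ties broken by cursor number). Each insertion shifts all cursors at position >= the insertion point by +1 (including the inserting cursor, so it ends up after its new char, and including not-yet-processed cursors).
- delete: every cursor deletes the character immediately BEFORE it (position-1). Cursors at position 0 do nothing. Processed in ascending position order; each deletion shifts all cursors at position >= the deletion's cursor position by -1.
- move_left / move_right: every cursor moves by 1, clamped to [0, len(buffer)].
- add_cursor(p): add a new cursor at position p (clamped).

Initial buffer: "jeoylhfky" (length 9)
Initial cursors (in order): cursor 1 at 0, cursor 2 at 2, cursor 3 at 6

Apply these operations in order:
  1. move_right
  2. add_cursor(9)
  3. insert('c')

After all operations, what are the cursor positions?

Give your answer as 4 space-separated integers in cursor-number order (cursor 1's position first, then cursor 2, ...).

After op 1 (move_right): buffer="jeoylhfky" (len 9), cursors c1@1 c2@3 c3@7, authorship .........
After op 2 (add_cursor(9)): buffer="jeoylhfky" (len 9), cursors c1@1 c2@3 c3@7 c4@9, authorship .........
After op 3 (insert('c')): buffer="jceocylhfckyc" (len 13), cursors c1@2 c2@5 c3@10 c4@13, authorship .1..2....3..4

Answer: 2 5 10 13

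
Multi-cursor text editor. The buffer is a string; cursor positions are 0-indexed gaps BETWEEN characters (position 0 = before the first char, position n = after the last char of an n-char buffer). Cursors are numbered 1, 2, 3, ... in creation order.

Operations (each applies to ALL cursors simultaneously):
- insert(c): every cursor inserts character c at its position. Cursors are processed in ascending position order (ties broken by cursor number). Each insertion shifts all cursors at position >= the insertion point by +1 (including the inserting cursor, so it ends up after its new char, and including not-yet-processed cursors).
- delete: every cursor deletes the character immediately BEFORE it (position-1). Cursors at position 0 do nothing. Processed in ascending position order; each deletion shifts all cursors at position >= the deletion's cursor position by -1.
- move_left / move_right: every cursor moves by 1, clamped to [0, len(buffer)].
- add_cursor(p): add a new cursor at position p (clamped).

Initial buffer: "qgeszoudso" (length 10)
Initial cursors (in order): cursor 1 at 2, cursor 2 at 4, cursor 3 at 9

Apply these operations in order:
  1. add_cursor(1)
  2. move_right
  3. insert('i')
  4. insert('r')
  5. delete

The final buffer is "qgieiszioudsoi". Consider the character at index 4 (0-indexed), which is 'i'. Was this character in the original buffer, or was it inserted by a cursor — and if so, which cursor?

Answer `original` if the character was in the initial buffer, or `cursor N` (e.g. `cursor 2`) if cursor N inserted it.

Answer: cursor 1

Derivation:
After op 1 (add_cursor(1)): buffer="qgeszoudso" (len 10), cursors c4@1 c1@2 c2@4 c3@9, authorship ..........
After op 2 (move_right): buffer="qgeszoudso" (len 10), cursors c4@2 c1@3 c2@5 c3@10, authorship ..........
After op 3 (insert('i')): buffer="qgieiszioudsoi" (len 14), cursors c4@3 c1@5 c2@8 c3@14, authorship ..4.1..2.....3
After op 4 (insert('r')): buffer="qgireirsziroudsoir" (len 18), cursors c4@4 c1@7 c2@11 c3@18, authorship ..44.11..22.....33
After op 5 (delete): buffer="qgieiszioudsoi" (len 14), cursors c4@3 c1@5 c2@8 c3@14, authorship ..4.1..2.....3
Authorship (.=original, N=cursor N): . . 4 . 1 . . 2 . . . . . 3
Index 4: author = 1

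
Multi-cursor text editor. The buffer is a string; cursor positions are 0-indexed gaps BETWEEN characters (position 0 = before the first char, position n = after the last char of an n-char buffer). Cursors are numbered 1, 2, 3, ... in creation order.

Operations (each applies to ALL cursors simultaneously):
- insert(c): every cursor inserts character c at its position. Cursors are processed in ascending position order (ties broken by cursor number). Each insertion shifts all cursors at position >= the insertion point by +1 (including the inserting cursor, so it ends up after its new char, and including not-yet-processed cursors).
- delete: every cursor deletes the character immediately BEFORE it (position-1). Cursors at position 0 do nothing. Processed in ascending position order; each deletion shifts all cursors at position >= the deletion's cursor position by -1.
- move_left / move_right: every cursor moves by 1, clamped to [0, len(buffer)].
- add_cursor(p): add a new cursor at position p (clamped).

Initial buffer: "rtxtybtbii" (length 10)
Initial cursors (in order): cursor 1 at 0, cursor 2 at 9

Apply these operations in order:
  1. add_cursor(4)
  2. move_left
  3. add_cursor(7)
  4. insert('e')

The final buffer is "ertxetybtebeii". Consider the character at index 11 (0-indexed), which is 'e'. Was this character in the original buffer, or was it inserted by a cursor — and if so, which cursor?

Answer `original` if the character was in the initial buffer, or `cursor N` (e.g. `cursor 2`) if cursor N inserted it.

After op 1 (add_cursor(4)): buffer="rtxtybtbii" (len 10), cursors c1@0 c3@4 c2@9, authorship ..........
After op 2 (move_left): buffer="rtxtybtbii" (len 10), cursors c1@0 c3@3 c2@8, authorship ..........
After op 3 (add_cursor(7)): buffer="rtxtybtbii" (len 10), cursors c1@0 c3@3 c4@7 c2@8, authorship ..........
After op 4 (insert('e')): buffer="ertxetybtebeii" (len 14), cursors c1@1 c3@5 c4@10 c2@12, authorship 1...3....4.2..
Authorship (.=original, N=cursor N): 1 . . . 3 . . . . 4 . 2 . .
Index 11: author = 2

Answer: cursor 2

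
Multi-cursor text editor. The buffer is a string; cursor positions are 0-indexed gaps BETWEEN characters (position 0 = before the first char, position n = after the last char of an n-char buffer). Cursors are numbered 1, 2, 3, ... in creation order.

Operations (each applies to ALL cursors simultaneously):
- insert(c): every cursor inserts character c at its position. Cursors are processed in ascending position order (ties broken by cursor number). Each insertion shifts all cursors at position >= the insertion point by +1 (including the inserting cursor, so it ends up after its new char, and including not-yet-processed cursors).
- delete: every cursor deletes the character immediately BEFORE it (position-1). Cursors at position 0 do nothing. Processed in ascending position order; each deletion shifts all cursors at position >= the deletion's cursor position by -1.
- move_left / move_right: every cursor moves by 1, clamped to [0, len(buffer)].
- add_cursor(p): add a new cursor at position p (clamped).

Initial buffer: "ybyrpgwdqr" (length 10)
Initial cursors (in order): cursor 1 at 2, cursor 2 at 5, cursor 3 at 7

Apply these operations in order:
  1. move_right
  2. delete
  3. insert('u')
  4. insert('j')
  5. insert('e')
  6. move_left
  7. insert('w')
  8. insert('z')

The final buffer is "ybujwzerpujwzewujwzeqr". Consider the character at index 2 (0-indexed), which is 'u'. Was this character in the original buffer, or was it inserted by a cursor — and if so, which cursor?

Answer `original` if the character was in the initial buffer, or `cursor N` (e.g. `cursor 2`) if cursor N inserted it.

After op 1 (move_right): buffer="ybyrpgwdqr" (len 10), cursors c1@3 c2@6 c3@8, authorship ..........
After op 2 (delete): buffer="ybrpwqr" (len 7), cursors c1@2 c2@4 c3@5, authorship .......
After op 3 (insert('u')): buffer="yburpuwuqr" (len 10), cursors c1@3 c2@6 c3@8, authorship ..1..2.3..
After op 4 (insert('j')): buffer="ybujrpujwujqr" (len 13), cursors c1@4 c2@8 c3@11, authorship ..11..22.33..
After op 5 (insert('e')): buffer="ybujerpujewujeqr" (len 16), cursors c1@5 c2@10 c3@14, authorship ..111..222.333..
After op 6 (move_left): buffer="ybujerpujewujeqr" (len 16), cursors c1@4 c2@9 c3@13, authorship ..111..222.333..
After op 7 (insert('w')): buffer="ybujwerpujwewujweqr" (len 19), cursors c1@5 c2@11 c3@16, authorship ..1111..2222.3333..
After op 8 (insert('z')): buffer="ybujwzerpujwzewujwzeqr" (len 22), cursors c1@6 c2@13 c3@19, authorship ..11111..22222.33333..
Authorship (.=original, N=cursor N): . . 1 1 1 1 1 . . 2 2 2 2 2 . 3 3 3 3 3 . .
Index 2: author = 1

Answer: cursor 1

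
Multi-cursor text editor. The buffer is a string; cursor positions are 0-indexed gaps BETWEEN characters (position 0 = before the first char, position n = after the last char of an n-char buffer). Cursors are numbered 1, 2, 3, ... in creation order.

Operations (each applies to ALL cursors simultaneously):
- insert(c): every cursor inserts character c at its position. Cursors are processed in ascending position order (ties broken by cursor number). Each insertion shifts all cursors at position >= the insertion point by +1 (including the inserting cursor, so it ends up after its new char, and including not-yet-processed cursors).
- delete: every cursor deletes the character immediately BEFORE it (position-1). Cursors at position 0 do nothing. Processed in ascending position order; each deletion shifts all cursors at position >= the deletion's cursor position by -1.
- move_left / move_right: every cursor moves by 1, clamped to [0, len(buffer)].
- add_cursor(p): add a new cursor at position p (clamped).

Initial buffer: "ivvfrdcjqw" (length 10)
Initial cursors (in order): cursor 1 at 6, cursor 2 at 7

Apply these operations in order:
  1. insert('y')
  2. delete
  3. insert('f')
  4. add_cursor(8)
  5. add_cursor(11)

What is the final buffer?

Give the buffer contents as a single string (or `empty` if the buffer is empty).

Answer: ivvfrdfcfjqw

Derivation:
After op 1 (insert('y')): buffer="ivvfrdycyjqw" (len 12), cursors c1@7 c2@9, authorship ......1.2...
After op 2 (delete): buffer="ivvfrdcjqw" (len 10), cursors c1@6 c2@7, authorship ..........
After op 3 (insert('f')): buffer="ivvfrdfcfjqw" (len 12), cursors c1@7 c2@9, authorship ......1.2...
After op 4 (add_cursor(8)): buffer="ivvfrdfcfjqw" (len 12), cursors c1@7 c3@8 c2@9, authorship ......1.2...
After op 5 (add_cursor(11)): buffer="ivvfrdfcfjqw" (len 12), cursors c1@7 c3@8 c2@9 c4@11, authorship ......1.2...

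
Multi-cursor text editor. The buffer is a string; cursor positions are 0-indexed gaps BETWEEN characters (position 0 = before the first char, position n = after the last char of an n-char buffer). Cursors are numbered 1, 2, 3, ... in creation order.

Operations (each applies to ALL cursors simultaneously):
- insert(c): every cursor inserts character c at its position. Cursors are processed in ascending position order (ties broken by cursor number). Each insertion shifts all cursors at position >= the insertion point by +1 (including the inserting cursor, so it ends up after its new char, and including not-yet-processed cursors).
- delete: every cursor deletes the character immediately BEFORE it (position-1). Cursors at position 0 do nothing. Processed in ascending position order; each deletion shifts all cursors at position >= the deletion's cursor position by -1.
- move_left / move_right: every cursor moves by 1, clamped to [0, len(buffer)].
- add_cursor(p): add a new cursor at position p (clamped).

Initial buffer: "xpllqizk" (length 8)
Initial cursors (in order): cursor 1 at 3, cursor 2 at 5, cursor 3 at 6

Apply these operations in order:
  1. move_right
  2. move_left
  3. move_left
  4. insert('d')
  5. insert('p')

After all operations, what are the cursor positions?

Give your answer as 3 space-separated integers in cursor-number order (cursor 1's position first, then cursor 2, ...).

After op 1 (move_right): buffer="xpllqizk" (len 8), cursors c1@4 c2@6 c3@7, authorship ........
After op 2 (move_left): buffer="xpllqizk" (len 8), cursors c1@3 c2@5 c3@6, authorship ........
After op 3 (move_left): buffer="xpllqizk" (len 8), cursors c1@2 c2@4 c3@5, authorship ........
After op 4 (insert('d')): buffer="xpdlldqdizk" (len 11), cursors c1@3 c2@6 c3@8, authorship ..1..2.3...
After op 5 (insert('p')): buffer="xpdplldpqdpizk" (len 14), cursors c1@4 c2@8 c3@11, authorship ..11..22.33...

Answer: 4 8 11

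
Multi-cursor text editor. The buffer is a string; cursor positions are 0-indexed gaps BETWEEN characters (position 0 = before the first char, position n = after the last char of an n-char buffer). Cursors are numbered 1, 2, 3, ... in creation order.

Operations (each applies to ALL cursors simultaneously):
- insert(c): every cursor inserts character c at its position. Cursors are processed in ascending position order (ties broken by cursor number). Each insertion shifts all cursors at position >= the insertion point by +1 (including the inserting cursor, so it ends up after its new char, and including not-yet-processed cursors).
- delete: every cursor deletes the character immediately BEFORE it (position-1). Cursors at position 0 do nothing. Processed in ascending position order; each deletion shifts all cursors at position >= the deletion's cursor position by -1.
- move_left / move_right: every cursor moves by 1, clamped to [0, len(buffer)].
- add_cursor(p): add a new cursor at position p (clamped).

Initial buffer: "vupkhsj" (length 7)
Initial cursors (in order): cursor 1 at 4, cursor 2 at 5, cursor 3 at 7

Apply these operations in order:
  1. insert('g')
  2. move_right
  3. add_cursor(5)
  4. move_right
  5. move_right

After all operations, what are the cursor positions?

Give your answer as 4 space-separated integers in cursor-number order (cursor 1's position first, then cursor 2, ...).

Answer: 8 10 10 7

Derivation:
After op 1 (insert('g')): buffer="vupkghgsjg" (len 10), cursors c1@5 c2@7 c3@10, authorship ....1.2..3
After op 2 (move_right): buffer="vupkghgsjg" (len 10), cursors c1@6 c2@8 c3@10, authorship ....1.2..3
After op 3 (add_cursor(5)): buffer="vupkghgsjg" (len 10), cursors c4@5 c1@6 c2@8 c3@10, authorship ....1.2..3
After op 4 (move_right): buffer="vupkghgsjg" (len 10), cursors c4@6 c1@7 c2@9 c3@10, authorship ....1.2..3
After op 5 (move_right): buffer="vupkghgsjg" (len 10), cursors c4@7 c1@8 c2@10 c3@10, authorship ....1.2..3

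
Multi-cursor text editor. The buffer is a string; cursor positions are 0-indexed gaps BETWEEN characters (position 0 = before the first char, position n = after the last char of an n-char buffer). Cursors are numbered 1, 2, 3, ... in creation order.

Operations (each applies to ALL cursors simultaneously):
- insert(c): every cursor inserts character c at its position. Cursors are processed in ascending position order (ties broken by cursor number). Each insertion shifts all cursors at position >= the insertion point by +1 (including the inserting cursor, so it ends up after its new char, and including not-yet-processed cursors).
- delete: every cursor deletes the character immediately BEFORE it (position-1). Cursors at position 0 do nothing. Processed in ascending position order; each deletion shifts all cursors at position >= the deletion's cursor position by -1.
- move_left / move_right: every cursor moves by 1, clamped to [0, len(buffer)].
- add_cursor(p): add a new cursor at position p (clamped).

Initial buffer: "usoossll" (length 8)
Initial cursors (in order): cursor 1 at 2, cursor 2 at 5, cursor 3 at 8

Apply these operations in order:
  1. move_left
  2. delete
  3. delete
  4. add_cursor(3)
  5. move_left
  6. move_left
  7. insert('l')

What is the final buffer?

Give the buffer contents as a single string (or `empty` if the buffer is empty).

After op 1 (move_left): buffer="usoossll" (len 8), cursors c1@1 c2@4 c3@7, authorship ........
After op 2 (delete): buffer="sossl" (len 5), cursors c1@0 c2@2 c3@4, authorship .....
After op 3 (delete): buffer="ssl" (len 3), cursors c1@0 c2@1 c3@2, authorship ...
After op 4 (add_cursor(3)): buffer="ssl" (len 3), cursors c1@0 c2@1 c3@2 c4@3, authorship ...
After op 5 (move_left): buffer="ssl" (len 3), cursors c1@0 c2@0 c3@1 c4@2, authorship ...
After op 6 (move_left): buffer="ssl" (len 3), cursors c1@0 c2@0 c3@0 c4@1, authorship ...
After op 7 (insert('l')): buffer="lllslsl" (len 7), cursors c1@3 c2@3 c3@3 c4@5, authorship 123.4..

Answer: lllslsl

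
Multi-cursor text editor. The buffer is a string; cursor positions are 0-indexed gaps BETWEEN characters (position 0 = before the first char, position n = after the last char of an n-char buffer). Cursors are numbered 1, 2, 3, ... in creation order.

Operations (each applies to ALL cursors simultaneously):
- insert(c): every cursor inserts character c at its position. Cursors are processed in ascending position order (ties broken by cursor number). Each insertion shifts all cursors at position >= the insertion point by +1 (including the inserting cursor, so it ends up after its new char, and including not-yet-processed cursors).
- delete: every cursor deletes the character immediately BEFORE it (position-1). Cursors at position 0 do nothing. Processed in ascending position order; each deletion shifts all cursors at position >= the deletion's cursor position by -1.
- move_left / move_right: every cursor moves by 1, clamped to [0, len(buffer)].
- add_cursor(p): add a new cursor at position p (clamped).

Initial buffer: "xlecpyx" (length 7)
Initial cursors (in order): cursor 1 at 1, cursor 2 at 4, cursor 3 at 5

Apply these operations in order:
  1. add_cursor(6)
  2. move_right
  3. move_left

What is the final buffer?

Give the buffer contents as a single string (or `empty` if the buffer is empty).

Answer: xlecpyx

Derivation:
After op 1 (add_cursor(6)): buffer="xlecpyx" (len 7), cursors c1@1 c2@4 c3@5 c4@6, authorship .......
After op 2 (move_right): buffer="xlecpyx" (len 7), cursors c1@2 c2@5 c3@6 c4@7, authorship .......
After op 3 (move_left): buffer="xlecpyx" (len 7), cursors c1@1 c2@4 c3@5 c4@6, authorship .......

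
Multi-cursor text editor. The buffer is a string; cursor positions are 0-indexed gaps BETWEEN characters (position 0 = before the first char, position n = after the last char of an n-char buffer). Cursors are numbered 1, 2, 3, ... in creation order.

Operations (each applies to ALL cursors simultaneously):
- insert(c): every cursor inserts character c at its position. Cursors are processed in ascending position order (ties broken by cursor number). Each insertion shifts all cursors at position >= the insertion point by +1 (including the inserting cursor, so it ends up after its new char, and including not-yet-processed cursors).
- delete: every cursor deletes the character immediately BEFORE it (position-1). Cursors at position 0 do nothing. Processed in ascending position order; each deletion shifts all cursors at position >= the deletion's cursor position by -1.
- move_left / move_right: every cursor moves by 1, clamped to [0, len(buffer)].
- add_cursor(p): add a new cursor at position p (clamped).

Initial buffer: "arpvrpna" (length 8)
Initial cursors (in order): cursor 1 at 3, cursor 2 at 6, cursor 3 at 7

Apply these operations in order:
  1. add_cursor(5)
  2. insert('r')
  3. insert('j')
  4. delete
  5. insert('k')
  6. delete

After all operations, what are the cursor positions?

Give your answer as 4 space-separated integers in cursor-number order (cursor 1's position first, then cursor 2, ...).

After op 1 (add_cursor(5)): buffer="arpvrpna" (len 8), cursors c1@3 c4@5 c2@6 c3@7, authorship ........
After op 2 (insert('r')): buffer="arprvrrprnra" (len 12), cursors c1@4 c4@7 c2@9 c3@11, authorship ...1..4.2.3.
After op 3 (insert('j')): buffer="arprjvrrjprjnrja" (len 16), cursors c1@5 c4@9 c2@12 c3@15, authorship ...11..44.22.33.
After op 4 (delete): buffer="arprvrrprnra" (len 12), cursors c1@4 c4@7 c2@9 c3@11, authorship ...1..4.2.3.
After op 5 (insert('k')): buffer="arprkvrrkprknrka" (len 16), cursors c1@5 c4@9 c2@12 c3@15, authorship ...11..44.22.33.
After op 6 (delete): buffer="arprvrrprnra" (len 12), cursors c1@4 c4@7 c2@9 c3@11, authorship ...1..4.2.3.

Answer: 4 9 11 7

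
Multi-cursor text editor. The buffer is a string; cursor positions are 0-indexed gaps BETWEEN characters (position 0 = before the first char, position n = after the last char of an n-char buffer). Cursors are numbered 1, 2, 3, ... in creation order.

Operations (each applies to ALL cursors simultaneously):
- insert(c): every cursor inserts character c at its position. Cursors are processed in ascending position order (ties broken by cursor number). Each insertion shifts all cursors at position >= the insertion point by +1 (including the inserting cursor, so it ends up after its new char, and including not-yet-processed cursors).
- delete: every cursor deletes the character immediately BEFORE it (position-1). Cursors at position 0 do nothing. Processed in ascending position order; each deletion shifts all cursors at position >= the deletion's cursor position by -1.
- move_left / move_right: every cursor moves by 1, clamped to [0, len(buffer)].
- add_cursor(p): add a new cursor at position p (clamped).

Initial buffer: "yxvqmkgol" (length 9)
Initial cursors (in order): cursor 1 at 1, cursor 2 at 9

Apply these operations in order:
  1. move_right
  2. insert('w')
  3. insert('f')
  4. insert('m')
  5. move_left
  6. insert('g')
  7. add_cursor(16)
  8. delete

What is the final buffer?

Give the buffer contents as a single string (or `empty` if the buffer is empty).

Answer: yxwfmvqmkgolwm

Derivation:
After op 1 (move_right): buffer="yxvqmkgol" (len 9), cursors c1@2 c2@9, authorship .........
After op 2 (insert('w')): buffer="yxwvqmkgolw" (len 11), cursors c1@3 c2@11, authorship ..1.......2
After op 3 (insert('f')): buffer="yxwfvqmkgolwf" (len 13), cursors c1@4 c2@13, authorship ..11.......22
After op 4 (insert('m')): buffer="yxwfmvqmkgolwfm" (len 15), cursors c1@5 c2@15, authorship ..111.......222
After op 5 (move_left): buffer="yxwfmvqmkgolwfm" (len 15), cursors c1@4 c2@14, authorship ..111.......222
After op 6 (insert('g')): buffer="yxwfgmvqmkgolwfgm" (len 17), cursors c1@5 c2@16, authorship ..1111.......2222
After op 7 (add_cursor(16)): buffer="yxwfgmvqmkgolwfgm" (len 17), cursors c1@5 c2@16 c3@16, authorship ..1111.......2222
After op 8 (delete): buffer="yxwfmvqmkgolwm" (len 14), cursors c1@4 c2@13 c3@13, authorship ..111.......22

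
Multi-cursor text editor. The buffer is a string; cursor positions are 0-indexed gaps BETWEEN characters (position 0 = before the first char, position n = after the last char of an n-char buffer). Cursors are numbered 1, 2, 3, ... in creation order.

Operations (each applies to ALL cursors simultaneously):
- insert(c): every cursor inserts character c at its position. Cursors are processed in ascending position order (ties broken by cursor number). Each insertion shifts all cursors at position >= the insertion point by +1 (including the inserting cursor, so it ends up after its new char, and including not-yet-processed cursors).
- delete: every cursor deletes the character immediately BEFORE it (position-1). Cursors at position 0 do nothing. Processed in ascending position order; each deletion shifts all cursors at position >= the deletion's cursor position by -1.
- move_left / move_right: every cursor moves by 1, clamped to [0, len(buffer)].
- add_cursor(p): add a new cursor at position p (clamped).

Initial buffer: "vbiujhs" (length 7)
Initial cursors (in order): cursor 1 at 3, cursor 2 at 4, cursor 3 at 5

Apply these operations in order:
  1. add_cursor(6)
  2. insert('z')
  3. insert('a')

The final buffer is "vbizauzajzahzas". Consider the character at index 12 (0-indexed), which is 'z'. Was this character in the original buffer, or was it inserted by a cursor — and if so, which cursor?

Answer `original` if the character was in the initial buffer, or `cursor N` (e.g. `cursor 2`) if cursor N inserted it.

Answer: cursor 4

Derivation:
After op 1 (add_cursor(6)): buffer="vbiujhs" (len 7), cursors c1@3 c2@4 c3@5 c4@6, authorship .......
After op 2 (insert('z')): buffer="vbizuzjzhzs" (len 11), cursors c1@4 c2@6 c3@8 c4@10, authorship ...1.2.3.4.
After op 3 (insert('a')): buffer="vbizauzajzahzas" (len 15), cursors c1@5 c2@8 c3@11 c4@14, authorship ...11.22.33.44.
Authorship (.=original, N=cursor N): . . . 1 1 . 2 2 . 3 3 . 4 4 .
Index 12: author = 4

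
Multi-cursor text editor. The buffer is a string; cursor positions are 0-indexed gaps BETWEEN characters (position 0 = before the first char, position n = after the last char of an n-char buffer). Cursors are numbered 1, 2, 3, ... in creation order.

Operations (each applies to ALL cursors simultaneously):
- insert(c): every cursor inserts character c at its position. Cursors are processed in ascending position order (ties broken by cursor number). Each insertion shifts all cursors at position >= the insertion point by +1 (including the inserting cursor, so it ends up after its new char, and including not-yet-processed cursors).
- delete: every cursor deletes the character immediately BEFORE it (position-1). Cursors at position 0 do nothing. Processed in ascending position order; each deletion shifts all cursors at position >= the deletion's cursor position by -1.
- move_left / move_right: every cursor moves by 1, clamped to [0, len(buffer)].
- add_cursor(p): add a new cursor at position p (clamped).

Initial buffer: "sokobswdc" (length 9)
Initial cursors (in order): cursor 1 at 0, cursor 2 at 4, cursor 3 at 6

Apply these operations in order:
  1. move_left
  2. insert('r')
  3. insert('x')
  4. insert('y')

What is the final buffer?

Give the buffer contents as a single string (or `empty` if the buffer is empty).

After op 1 (move_left): buffer="sokobswdc" (len 9), cursors c1@0 c2@3 c3@5, authorship .........
After op 2 (insert('r')): buffer="rsokrobrswdc" (len 12), cursors c1@1 c2@5 c3@8, authorship 1...2..3....
After op 3 (insert('x')): buffer="rxsokrxobrxswdc" (len 15), cursors c1@2 c2@7 c3@11, authorship 11...22..33....
After op 4 (insert('y')): buffer="rxysokrxyobrxyswdc" (len 18), cursors c1@3 c2@9 c3@14, authorship 111...222..333....

Answer: rxysokrxyobrxyswdc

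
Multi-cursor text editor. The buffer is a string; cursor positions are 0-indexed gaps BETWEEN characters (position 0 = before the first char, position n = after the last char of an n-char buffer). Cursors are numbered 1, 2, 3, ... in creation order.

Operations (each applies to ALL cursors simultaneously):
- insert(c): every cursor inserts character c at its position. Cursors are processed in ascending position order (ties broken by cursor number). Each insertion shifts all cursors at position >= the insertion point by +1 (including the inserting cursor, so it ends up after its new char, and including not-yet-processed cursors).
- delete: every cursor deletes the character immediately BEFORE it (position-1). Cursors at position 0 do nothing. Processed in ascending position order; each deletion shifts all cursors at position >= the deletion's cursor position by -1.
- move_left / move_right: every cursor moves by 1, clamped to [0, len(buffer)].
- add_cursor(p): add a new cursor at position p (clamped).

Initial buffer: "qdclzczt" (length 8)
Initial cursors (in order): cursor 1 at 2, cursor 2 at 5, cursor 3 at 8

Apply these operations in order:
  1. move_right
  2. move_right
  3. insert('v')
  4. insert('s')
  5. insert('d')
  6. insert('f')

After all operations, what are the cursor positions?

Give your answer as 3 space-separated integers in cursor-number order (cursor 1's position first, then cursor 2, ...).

Answer: 8 15 20

Derivation:
After op 1 (move_right): buffer="qdclzczt" (len 8), cursors c1@3 c2@6 c3@8, authorship ........
After op 2 (move_right): buffer="qdclzczt" (len 8), cursors c1@4 c2@7 c3@8, authorship ........
After op 3 (insert('v')): buffer="qdclvzczvtv" (len 11), cursors c1@5 c2@9 c3@11, authorship ....1...2.3
After op 4 (insert('s')): buffer="qdclvszczvstvs" (len 14), cursors c1@6 c2@11 c3@14, authorship ....11...22.33
After op 5 (insert('d')): buffer="qdclvsdzczvsdtvsd" (len 17), cursors c1@7 c2@13 c3@17, authorship ....111...222.333
After op 6 (insert('f')): buffer="qdclvsdfzczvsdftvsdf" (len 20), cursors c1@8 c2@15 c3@20, authorship ....1111...2222.3333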